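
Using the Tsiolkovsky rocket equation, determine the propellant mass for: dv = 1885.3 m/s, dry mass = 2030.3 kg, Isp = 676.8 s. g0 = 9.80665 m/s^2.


ve = Isp * g0 = 676.8 * 9.80665 = 6637.140720 m/s
mass ratio = exp(dv/ve) = exp(1885.3/6637.140720) = 1.32850339
m_prop = m_dry * (mr - 1) = 2030.3 * (1.32850339 - 1)
m_prop = 666.9604 kg

666.9604 kg


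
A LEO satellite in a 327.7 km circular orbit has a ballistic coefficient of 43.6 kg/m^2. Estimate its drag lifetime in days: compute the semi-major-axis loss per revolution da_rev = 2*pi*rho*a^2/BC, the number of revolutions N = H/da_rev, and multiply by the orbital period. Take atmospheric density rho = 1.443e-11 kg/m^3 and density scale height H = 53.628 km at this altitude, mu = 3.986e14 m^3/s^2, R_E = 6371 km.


a = R_E + alt = 6698.7000 km = 6.6987e+06 m
da_rev = 2*pi*rho*a^2/BC = 2*pi*1.443e-11*(6.6987e+06)^2/43.6 = 93.312702 m per revolution
N = H/da_rev = 53628.0000 m / 93.312702 m = 574.7128 revolutions
P = 2*pi*sqrt(a^3/mu) = 5456.2846 s
lifetime = N*P = 574.7128 * 5456.2846 = 3.1357963e+06 s = 36.2939 days

36.2939 days


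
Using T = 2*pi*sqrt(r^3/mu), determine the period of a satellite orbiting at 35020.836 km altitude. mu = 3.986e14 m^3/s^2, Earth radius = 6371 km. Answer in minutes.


r = 41391.8360 km = 4.1391836e+07 m
T = 2*pi*sqrt(r^3/mu) = 2*pi*sqrt(7.0915974e+22 / 3.986e14)
T = 83807.5717 s = 1396.7929 min

1396.7929 minutes


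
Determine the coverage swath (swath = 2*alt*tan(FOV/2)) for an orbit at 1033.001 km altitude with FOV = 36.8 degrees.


FOV = 36.8 deg = 0.6422812 rad
swath = 2 * alt * tan(FOV/2) = 2 * 1033.001 * tan(0.3211406)
swath = 2 * 1033.001 * 0.3326557
swath = 687.2674 km

687.2674 km


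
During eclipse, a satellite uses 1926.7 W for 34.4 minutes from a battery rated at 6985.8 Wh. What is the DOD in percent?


E_used = P * t / 60 = 1926.7 * 34.4 / 60 = 1104.6413 Wh
DOD = E_used / E_total * 100 = 1104.6413 / 6985.8 * 100
DOD = 15.8127 %

15.8127 %


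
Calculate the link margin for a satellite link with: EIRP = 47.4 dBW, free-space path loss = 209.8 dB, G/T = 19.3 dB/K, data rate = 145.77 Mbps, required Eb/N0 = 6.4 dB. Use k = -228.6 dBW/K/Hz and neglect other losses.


C/N0 = EIRP - FSPL + G/T - k = 47.4 - 209.8 + 19.3 - (-228.6)
C/N0 = 85.5000 dB-Hz
R_b = 145.77 Mbps = 1.4577e+08 bps -> 10*log10(R_b) = 81.6367 dB-Hz
Eb/N0 = C/N0 - 10*log10(R_b) = 85.5000 - 81.6367 = 3.8633 dB
Margin = Eb/N0 - Eb/N0_req = 3.8633 - 6.4 = -2.5367 dB (negative margin: link does not close)

-2.5367 dB


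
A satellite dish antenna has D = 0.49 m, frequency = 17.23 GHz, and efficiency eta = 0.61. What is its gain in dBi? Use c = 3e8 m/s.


lambda = c/f = 3e8 / 1.723e+10 = 0.01741149 m
G = eta*(pi*D/lambda)^2 = 0.61*(pi*0.49/0.01741149)^2
G = 4768.1486 (linear)
G = 10*log10(4768.1486) = 36.7835 dBi

36.7835 dBi


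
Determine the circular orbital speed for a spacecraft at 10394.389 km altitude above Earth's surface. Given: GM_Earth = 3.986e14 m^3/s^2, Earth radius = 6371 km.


r = R_E + alt = 6371.0 + 10394.389 = 16765.3890 km = 1.6765389e+07 m
v = sqrt(mu/r) = sqrt(3.986e14 / 1.6765389e+07) = 4875.9790 m/s = 4.8760 km/s

4.8760 km/s


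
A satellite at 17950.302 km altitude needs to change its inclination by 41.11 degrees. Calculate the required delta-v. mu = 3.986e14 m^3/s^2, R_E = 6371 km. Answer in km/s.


r = 24321.3020 km = 2.4321302e+07 m
V = sqrt(mu/r) = 4048.3238 m/s
di = 41.11 deg = 0.7175049 rad
dV = 2*V*sin(di/2) = 2*4048.3238*sin(0.3587524)
dV = 2842.7844 m/s = 2.8428 km/s

2.8428 km/s


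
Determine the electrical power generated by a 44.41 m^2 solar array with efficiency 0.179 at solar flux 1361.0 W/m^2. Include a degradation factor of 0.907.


P = area * eta * S * degradation
P = 44.41 * 0.179 * 1361.0 * 0.907
P = 9812.9416 W

9812.9416 W


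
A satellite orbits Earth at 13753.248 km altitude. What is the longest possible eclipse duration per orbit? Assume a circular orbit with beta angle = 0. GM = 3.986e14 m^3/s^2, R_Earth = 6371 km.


r = 20124.2480 km
T = 473.5212 min
Eclipse fraction = arcsin(R_E/r)/pi = arcsin(6371.0000/20124.2480)/pi
= arcsin(0.3165833)/pi = 0.1025357
Eclipse duration = 0.1025357 * 473.5212 = 48.5528 min

48.5528 minutes


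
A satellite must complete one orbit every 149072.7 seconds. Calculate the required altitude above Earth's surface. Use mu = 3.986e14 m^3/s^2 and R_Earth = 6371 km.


T = 149072.7 s
r = (mu*T^2/(4*pi^2))^(1/3) = (3.986e14 * 149072.7^2 / (4*pi^2))^(1/3)
r = 6.076562e+07 m = 60765.6196 km
alt = r - R_E = 60765.6196 - 6371 = 54394.6196 km

54394.6196 km


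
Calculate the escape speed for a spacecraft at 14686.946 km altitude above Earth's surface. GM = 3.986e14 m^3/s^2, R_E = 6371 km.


r = 6371.0 + 14686.946 = 21057.9460 km = 2.1057946e+07 m
v_esc = sqrt(2*mu/r) = sqrt(2*3.986e14 / 2.1057946e+07)
v_esc = 6152.8403 m/s = 6.1528 km/s

6.1528 km/s


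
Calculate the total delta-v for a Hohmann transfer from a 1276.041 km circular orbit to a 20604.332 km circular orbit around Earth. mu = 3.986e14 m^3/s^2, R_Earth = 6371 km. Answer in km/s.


r1 = 7647.0410 km = 7.647041e+06 m
r2 = 26975.3320 km = 2.6975332e+07 m
dv1 = sqrt(mu/r1)*(sqrt(2*r2/(r1+r2)) - 1) = 1792.6840 m/s
dv2 = sqrt(mu/r2)*(1 - sqrt(2*r1/(r1+r2))) = 1289.1481 m/s
total dv = |dv1| + |dv2| = 1792.6840 + 1289.1481 = 3081.8321 m/s = 3.0818 km/s

3.0818 km/s


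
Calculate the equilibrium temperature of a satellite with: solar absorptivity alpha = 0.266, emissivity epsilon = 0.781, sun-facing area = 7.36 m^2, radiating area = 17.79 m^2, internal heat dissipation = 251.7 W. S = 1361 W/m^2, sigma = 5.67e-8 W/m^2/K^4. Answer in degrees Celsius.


Numerator = alpha*S*A_sun + Q_int = 0.266*1361*7.36 + 251.7 = 2916.2114 W
Denominator = eps*sigma*A_rad = 0.781*5.67e-8*17.79 = 7.8778923e-07 W/K^4
T^4 = 3.701766e+09 K^4
T = 246.6620 K = -26.4880 C

-26.4880 degrees Celsius


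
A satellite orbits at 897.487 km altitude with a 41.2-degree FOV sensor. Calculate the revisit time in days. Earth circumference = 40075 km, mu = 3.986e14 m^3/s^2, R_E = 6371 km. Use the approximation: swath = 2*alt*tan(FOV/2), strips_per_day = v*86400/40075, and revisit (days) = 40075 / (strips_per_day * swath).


swath = 2*897.487*tan(0.3595378) = 674.6864 km
v = sqrt(mu/r) = 7405.3679 m/s = 7.4054 km/s
strips/day = v*86400/40075 = 7.4054*86400/40075 = 15.9657
coverage/day = strips * swath = 15.9657 * 674.6864 = 10771.8125 km
revisit = 40075 / 10771.8125 = 3.7204 days

3.7204 days


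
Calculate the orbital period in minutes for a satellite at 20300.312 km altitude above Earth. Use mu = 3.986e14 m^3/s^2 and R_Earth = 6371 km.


r = 26671.3120 km = 2.6671312e+07 m
T = 2*pi*sqrt(r^3/mu) = 2*pi*sqrt(1.8972875e+22 / 3.986e14)
T = 43348.8710 s = 722.4812 min

722.4812 minutes


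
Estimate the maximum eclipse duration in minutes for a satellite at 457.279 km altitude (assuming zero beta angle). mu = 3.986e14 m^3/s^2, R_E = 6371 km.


r = 6828.2790 km
T = 93.5894 min
Eclipse fraction = arcsin(R_E/r)/pi = arcsin(6371.0000/6828.2790)/pi
= arcsin(0.9330316)/pi = 0.3828468
Eclipse duration = 0.3828468 * 93.5894 = 35.8304 min

35.8304 minutes


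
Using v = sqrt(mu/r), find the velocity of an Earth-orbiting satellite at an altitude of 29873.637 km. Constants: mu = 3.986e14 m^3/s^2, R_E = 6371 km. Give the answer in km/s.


r = R_E + alt = 6371.0 + 29873.637 = 36244.6370 km = 3.6244637e+07 m
v = sqrt(mu/r) = sqrt(3.986e14 / 3.6244637e+07) = 3316.2462 m/s = 3.3162 km/s

3.3162 km/s


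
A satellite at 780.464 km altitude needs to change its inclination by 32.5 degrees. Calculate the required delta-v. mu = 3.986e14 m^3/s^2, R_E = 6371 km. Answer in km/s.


r = 7151.4640 km = 7.151464e+06 m
V = sqrt(mu/r) = 7465.7109 m/s
di = 32.5 deg = 0.567232 rad
dV = 2*V*sin(di/2) = 2*7465.7109*sin(0.283616)
dV = 4178.2450 m/s = 4.1782 km/s

4.1782 km/s


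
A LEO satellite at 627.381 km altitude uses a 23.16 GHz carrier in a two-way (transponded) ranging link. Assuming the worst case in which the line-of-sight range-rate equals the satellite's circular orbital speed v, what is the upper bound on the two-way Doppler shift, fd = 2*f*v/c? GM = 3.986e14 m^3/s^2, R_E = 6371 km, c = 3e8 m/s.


r = 6.998381e+06 m
v = sqrt(mu/r) = 7546.9219 m/s (worst-case radial velocity)
f = 23.16 GHz = 2.316e+10 Hz
fd = 2*f*v/c = 2*2.316e+10*7546.9219/3.0e+08
fd = 1.1652447e+06 Hz

1.1652e+06 Hz


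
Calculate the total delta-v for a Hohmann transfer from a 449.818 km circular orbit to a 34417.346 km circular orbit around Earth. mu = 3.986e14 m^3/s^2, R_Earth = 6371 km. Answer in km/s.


r1 = 6820.8180 km = 6.820818e+06 m
r2 = 40788.3460 km = 4.0788346e+07 m
dv1 = sqrt(mu/r1)*(sqrt(2*r2/(r1+r2)) - 1) = 2362.1144 m/s
dv2 = sqrt(mu/r2)*(1 - sqrt(2*r1/(r1+r2))) = 1452.7269 m/s
total dv = |dv1| + |dv2| = 2362.1144 + 1452.7269 = 3814.8413 m/s = 3.8148 km/s

3.8148 km/s


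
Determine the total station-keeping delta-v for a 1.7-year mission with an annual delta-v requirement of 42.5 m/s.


dV = rate * years = 42.5 * 1.7
dV = 72.2500 m/s

72.2500 m/s


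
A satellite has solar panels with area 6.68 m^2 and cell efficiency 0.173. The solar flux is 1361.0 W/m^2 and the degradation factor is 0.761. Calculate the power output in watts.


P = area * eta * S * degradation
P = 6.68 * 0.173 * 1361.0 * 0.761
P = 1196.9206 W

1196.9206 W


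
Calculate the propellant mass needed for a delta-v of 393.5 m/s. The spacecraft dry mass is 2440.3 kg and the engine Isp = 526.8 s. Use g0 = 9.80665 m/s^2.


ve = Isp * g0 = 526.8 * 9.80665 = 5166.143220 m/s
mass ratio = exp(dv/ve) = exp(393.5/5166.143220) = 1.07914494
m_prop = m_dry * (mr - 1) = 2440.3 * (1.07914494 - 1)
m_prop = 193.1374 kg

193.1374 kg


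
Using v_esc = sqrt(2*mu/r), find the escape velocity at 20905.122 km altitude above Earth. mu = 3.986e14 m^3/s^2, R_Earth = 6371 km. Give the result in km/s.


r = 6371.0 + 20905.122 = 27276.1220 km = 2.7276122e+07 m
v_esc = sqrt(2*mu/r) = sqrt(2*3.986e14 / 2.7276122e+07)
v_esc = 5406.2028 m/s = 5.4062 km/s

5.4062 km/s


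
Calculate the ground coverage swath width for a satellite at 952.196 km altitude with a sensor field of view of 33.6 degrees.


FOV = 33.6 deg = 0.5864306 rad
swath = 2 * alt * tan(FOV/2) = 2 * 952.196 * tan(0.2932153)
swath = 2 * 952.196 * 0.3019178
swath = 574.9698 km

574.9698 km


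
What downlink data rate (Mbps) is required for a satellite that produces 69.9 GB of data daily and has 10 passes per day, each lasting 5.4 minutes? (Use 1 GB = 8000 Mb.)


total contact time = 10 * 5.4 * 60 = 3240.0000 s
data = 69.9 GB = 559200.0000 Mb
rate = 559200.0000 / 3240.0000 = 172.5926 Mbps

172.5926 Mbps


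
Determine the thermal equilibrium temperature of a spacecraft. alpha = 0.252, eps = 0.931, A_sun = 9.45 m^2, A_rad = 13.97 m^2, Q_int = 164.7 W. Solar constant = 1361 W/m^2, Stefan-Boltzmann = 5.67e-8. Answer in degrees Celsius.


Numerator = alpha*S*A_sun + Q_int = 0.252*1361*9.45 + 164.7 = 3405.7854 W
Denominator = eps*sigma*A_rad = 0.931*5.67e-8*13.97 = 7.3744417e-07 W/K^4
T^4 = 4.6183637e+09 K^4
T = 260.6886 K = -12.4614 C

-12.4614 degrees Celsius


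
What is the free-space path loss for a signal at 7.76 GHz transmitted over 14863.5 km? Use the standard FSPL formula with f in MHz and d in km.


f = 7.76 GHz = 7760.0000 MHz
d = 14863.5 km
FSPL = 32.44 + 20*log10(7760.0000) + 20*log10(14863.5)
FSPL = 32.44 + 77.7972 + 83.4424
FSPL = 193.6797 dB

193.6797 dB


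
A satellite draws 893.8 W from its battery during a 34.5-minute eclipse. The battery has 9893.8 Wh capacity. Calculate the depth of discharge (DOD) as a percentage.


E_used = P * t / 60 = 893.8 * 34.5 / 60 = 513.9350 Wh
DOD = E_used / E_total * 100 = 513.9350 / 9893.8 * 100
DOD = 5.1945 %

5.1945 %


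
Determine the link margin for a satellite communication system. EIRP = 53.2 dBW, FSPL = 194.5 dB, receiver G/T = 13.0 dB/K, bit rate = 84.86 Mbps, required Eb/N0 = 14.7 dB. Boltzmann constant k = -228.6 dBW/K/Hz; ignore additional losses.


C/N0 = EIRP - FSPL + G/T - k = 53.2 - 194.5 + 13.0 - (-228.6)
C/N0 = 100.3000 dB-Hz
R_b = 84.86 Mbps = 8.486e+07 bps -> 10*log10(R_b) = 79.2870 dB-Hz
Eb/N0 = C/N0 - 10*log10(R_b) = 100.3000 - 79.2870 = 21.0130 dB
Margin = Eb/N0 - Eb/N0_req = 21.0130 - 14.7 = 6.3130 dB (link closes)

6.3130 dB


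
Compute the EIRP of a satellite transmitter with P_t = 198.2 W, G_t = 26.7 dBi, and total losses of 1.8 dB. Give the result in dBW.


Pt = 198.2 W = 22.9710 dBW
EIRP = Pt_dBW + Gt - losses = 22.9710 + 26.7 - 1.8 = 47.8710 dBW

47.8710 dBW


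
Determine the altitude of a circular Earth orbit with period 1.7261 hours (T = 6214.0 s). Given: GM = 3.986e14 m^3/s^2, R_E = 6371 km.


T = 6214.0 s
r = (mu*T^2/(4*pi^2))^(1/3) = (3.986e14 * 6214.0^2 / (4*pi^2))^(1/3)
r = 7.305333e+06 m = 7305.3330 km
alt = r - R_E = 7305.3330 - 6371 = 934.3330 km

934.3330 km


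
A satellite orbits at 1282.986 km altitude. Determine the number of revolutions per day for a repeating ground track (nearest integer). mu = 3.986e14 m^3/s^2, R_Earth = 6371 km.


r = 7.653986e+06 m
T = 2*pi*sqrt(r^3/mu) = 6664.1186 s = 111.0686 min
revs/day = 1440 / 111.0686 = 12.9650
Rounded: 13 revolutions per day

13 revolutions per day


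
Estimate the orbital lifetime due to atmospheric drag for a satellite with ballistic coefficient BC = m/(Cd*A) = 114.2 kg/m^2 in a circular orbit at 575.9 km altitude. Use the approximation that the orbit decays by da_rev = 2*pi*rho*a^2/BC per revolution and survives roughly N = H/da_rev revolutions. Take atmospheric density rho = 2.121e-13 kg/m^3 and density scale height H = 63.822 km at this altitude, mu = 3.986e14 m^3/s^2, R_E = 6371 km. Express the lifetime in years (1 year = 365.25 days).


a = R_E + alt = 6946.9000 km = 6.9469e+06 m
da_rev = 2*pi*rho*a^2/BC = 2*pi*2.121e-13*(6.9469e+06)^2/114.2 = 0.56316613 m per revolution
N = H/da_rev = 63822.0000 m / 0.56316613 m = 113327.1278 revolutions
P = 2*pi*sqrt(a^3/mu) = 5762.3256 s
lifetime = N*P = 113327.1278 * 5762.3256 = 6.5302781e+08 s = 7558.1922 days
years = 7558.1922 / 365.25 = 20.6932 years

20.6932 years


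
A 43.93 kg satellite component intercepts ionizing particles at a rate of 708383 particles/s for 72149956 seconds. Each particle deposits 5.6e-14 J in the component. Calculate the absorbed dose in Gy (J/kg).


Total energy deposited = rate * time * E_per
  = 708383 * 72149956 * 5.6e-14 = 2.8621 J
Dose = E_total / mass = 2.8621 / 43.93
Dose = 0.06515249 Gy

0.0652 Gy


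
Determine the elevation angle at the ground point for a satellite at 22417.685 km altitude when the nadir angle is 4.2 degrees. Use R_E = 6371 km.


r = R_E + alt = 28788.6850 km
Law of sines in the satellite / Earth-center / ground-point triangle:
  sin(nadir)/R_E = sin(90 + el)/r  =>  cos(el) = (r/R_E)*sin(nadir)
cos(el) = (28788.6850 / 6371.0000) * sin(4.2 deg) = 0.330942
el = arccos(0.330942) = 70.6740 deg
(Earth-central angle = 90 - nadir - el = 15.1260 deg)

70.6740 degrees


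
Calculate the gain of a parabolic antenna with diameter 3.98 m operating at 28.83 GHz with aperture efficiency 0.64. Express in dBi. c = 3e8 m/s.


lambda = c/f = 3e8 / 2.883e+10 = 0.01040583 m
G = eta*(pi*D/lambda)^2 = 0.64*(pi*3.98/0.01040583)^2
G = 924043.9733 (linear)
G = 10*log10(924043.9733) = 59.6569 dBi

59.6569 dBi


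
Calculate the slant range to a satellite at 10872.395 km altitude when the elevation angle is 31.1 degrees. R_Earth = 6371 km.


h = 10872.395 km, el = 31.1 deg
d = -R_E*sin(el) + sqrt((R_E*sin(el))^2 + 2*R_E*h + h^2)
d = -6371.0000*sin(0.5427974) + sqrt((6371.0000*0.5165333)^2 + 2*6371.0000*10872.395 + 10872.395^2)
d = 13066.8744 km

13066.8744 km


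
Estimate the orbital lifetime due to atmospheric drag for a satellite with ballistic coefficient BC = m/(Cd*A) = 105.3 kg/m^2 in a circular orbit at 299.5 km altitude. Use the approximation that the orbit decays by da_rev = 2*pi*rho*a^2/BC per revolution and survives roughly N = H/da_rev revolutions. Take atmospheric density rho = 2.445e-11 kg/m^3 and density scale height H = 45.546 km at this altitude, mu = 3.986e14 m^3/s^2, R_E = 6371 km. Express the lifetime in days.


a = R_E + alt = 6670.5000 km = 6.6705e+06 m
da_rev = 2*pi*rho*a^2/BC = 2*pi*2.445e-11*(6.6705e+06)^2/105.3 = 64.915310 m per revolution
N = H/da_rev = 45546.0000 m / 64.915310 m = 701.6218 revolutions
P = 2*pi*sqrt(a^3/mu) = 5421.8663 s
lifetime = N*P = 701.6218 * 5421.8663 = 3.8040999e+06 s = 44.0289 days

44.0289 days


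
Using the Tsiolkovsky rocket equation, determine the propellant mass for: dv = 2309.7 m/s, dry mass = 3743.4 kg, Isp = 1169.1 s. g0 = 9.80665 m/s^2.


ve = Isp * g0 = 1169.1 * 9.80665 = 11464.954515 m/s
mass ratio = exp(dv/ve) = exp(2309.7/11464.954515) = 1.22318414
m_prop = m_dry * (mr - 1) = 3743.4 * (1.22318414 - 1)
m_prop = 835.4675 kg

835.4675 kg


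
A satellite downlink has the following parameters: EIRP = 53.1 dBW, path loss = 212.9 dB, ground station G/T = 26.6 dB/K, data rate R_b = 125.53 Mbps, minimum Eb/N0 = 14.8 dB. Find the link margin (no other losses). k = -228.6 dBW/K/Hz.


C/N0 = EIRP - FSPL + G/T - k = 53.1 - 212.9 + 26.6 - (-228.6)
C/N0 = 95.4000 dB-Hz
R_b = 125.53 Mbps = 1.2553e+08 bps -> 10*log10(R_b) = 80.9875 dB-Hz
Eb/N0 = C/N0 - 10*log10(R_b) = 95.4000 - 80.9875 = 14.4125 dB
Margin = Eb/N0 - Eb/N0_req = 14.4125 - 14.8 = -0.3874753 dB (negative margin: link does not close)

-0.3875 dB


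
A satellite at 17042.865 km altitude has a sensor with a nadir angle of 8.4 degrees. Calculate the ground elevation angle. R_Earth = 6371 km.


r = R_E + alt = 23413.8650 km
Law of sines in the satellite / Earth-center / ground-point triangle:
  sin(nadir)/R_E = sin(90 + el)/r  =>  cos(el) = (r/R_E)*sin(nadir)
cos(el) = (23413.8650 / 6371.0000) * sin(8.4 deg) = 0.5368652
el = arccos(0.5368652) = 57.5295 deg
(Earth-central angle = 90 - nadir - el = 24.0705 deg)

57.5295 degrees


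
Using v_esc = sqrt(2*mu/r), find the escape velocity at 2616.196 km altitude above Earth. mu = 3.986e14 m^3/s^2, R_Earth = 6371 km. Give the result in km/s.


r = 6371.0 + 2616.196 = 8987.1960 km = 8.987196e+06 m
v_esc = sqrt(2*mu/r) = sqrt(2*3.986e14 / 8.987196e+06)
v_esc = 9418.2787 m/s = 9.4183 km/s

9.4183 km/s


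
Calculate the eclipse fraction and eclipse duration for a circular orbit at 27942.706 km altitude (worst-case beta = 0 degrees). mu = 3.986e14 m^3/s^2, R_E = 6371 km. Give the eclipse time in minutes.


r = 34313.7060 km
T = 1054.2932 min
Eclipse fraction = arcsin(R_E/r)/pi = arcsin(6371.0000/34313.7060)/pi
= arcsin(0.1856692)/pi = 0.0594453
Eclipse duration = 0.0594453 * 1054.2932 = 62.6728 min

62.6728 minutes


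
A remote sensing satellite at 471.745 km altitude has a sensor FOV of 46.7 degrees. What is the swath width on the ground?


FOV = 46.7 deg = 0.8150688 rad
swath = 2 * alt * tan(FOV/2) = 2 * 471.745 * tan(0.4075344)
swath = 2 * 471.745 * 0.431703
swath = 407.3074 km

407.3074 km


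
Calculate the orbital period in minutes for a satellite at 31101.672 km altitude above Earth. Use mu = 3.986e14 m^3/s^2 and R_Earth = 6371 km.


r = 37472.6720 km = 3.7472672e+07 m
T = 2*pi*sqrt(r^3/mu) = 2*pi*sqrt(5.2619169e+22 / 3.986e14)
T = 72191.0259 s = 1203.1838 min

1203.1838 minutes


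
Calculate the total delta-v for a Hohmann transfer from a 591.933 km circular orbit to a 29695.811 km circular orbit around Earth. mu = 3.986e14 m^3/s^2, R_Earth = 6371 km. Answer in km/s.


r1 = 6962.9330 km = 6.962933e+06 m
r2 = 36066.8110 km = 3.6066811e+07 m
dv1 = sqrt(mu/r1)*(sqrt(2*r2/(r1+r2)) - 1) = 2230.0781 m/s
dv2 = sqrt(mu/r2)*(1 - sqrt(2*r1/(r1+r2))) = 1433.1939 m/s
total dv = |dv1| + |dv2| = 2230.0781 + 1433.1939 = 3663.2720 m/s = 3.6633 km/s

3.6633 km/s


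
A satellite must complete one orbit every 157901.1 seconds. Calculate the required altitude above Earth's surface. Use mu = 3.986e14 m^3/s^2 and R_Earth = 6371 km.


T = 157901.1 s
r = (mu*T^2/(4*pi^2))^(1/3) = (3.986e14 * 157901.1^2 / (4*pi^2))^(1/3)
r = 6.3141654e+07 m = 63141.6543 km
alt = r - R_E = 63141.6543 - 6371 = 56770.6543 km

56770.6543 km


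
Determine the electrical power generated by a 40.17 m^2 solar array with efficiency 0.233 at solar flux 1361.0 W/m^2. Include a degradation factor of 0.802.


P = area * eta * S * degradation
P = 40.17 * 0.233 * 1361.0 * 0.802
P = 10216.2202 W

10216.2202 W


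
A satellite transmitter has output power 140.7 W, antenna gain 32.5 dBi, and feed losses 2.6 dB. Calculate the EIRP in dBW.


Pt = 140.7 W = 21.4829 dBW
EIRP = Pt_dBW + Gt - losses = 21.4829 + 32.5 - 2.6 = 51.3829 dBW

51.3829 dBW


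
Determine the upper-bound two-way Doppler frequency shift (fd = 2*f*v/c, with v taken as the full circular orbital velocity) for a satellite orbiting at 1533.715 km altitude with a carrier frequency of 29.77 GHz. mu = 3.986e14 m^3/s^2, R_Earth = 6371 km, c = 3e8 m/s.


r = 7.904715e+06 m
v = sqrt(mu/r) = 7101.0985 m/s (worst-case radial velocity)
f = 29.77 GHz = 2.977e+10 Hz
fd = 2*f*v/c = 2*2.977e+10*7101.0985/3.0e+08
fd = 1.4093314e+06 Hz

1.4093e+06 Hz


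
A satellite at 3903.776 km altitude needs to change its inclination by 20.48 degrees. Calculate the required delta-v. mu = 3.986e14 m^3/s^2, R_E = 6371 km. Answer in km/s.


r = 10274.7760 km = 1.0274776e+07 m
V = sqrt(mu/r) = 6228.4856 m/s
di = 20.48 deg = 0.3574434 rad
dV = 2*V*sin(di/2) = 2*6228.4856*sin(0.1787217)
dV = 2214.4981 m/s = 2.2145 km/s

2.2145 km/s


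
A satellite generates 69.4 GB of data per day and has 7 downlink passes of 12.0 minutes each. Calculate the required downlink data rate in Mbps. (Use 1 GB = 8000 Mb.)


total contact time = 7 * 12.0 * 60 = 5040.0000 s
data = 69.4 GB = 555200.0000 Mb
rate = 555200.0000 / 5040.0000 = 110.1587 Mbps

110.1587 Mbps


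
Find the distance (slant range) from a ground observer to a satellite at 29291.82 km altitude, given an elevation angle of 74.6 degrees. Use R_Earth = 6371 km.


h = 29291.82 km, el = 74.6 deg
d = -R_E*sin(el) + sqrt((R_E*sin(el))^2 + 2*R_E*h + h^2)
d = -6371.0000*sin(1.3020) + sqrt((6371.0000*0.9640954)^2 + 2*6371.0000*29291.82 + 29291.82^2)
d = 29480.4144 km

29480.4144 km


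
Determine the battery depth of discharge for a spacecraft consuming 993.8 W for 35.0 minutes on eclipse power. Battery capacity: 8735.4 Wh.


E_used = P * t / 60 = 993.8 * 35.0 / 60 = 579.7167 Wh
DOD = E_used / E_total * 100 = 579.7167 / 8735.4 * 100
DOD = 6.6364 %

6.6364 %


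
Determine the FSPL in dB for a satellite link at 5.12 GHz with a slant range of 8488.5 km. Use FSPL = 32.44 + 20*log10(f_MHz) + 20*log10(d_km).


f = 5.12 GHz = 5120.0000 MHz
d = 8488.5 km
FSPL = 32.44 + 20*log10(5120.0000) + 20*log10(8488.5)
FSPL = 32.44 + 74.1854 + 78.5766
FSPL = 185.2020 dB

185.2020 dB


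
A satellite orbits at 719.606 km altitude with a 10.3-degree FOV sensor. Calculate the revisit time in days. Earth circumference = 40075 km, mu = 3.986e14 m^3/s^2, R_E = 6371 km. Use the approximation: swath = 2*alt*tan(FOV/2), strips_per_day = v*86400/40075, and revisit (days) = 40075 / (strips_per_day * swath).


swath = 2*719.606*tan(0.08988446) = 129.7123 km
v = sqrt(mu/r) = 7497.6812 m/s = 7.4977 km/s
strips/day = v*86400/40075 = 7.4977*86400/40075 = 16.1647
coverage/day = strips * swath = 16.1647 * 129.7123 = 2096.7582 km
revisit = 40075 / 2096.7582 = 19.1128 days

19.1128 days


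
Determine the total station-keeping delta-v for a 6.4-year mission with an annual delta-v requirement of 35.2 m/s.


dV = rate * years = 35.2 * 6.4
dV = 225.2800 m/s

225.2800 m/s


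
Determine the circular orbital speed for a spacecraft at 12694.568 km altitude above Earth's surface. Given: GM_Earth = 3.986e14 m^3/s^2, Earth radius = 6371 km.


r = R_E + alt = 6371.0 + 12694.568 = 19065.5680 km = 1.9065568e+07 m
v = sqrt(mu/r) = sqrt(3.986e14 / 1.9065568e+07) = 4572.3953 m/s = 4.5724 km/s

4.5724 km/s


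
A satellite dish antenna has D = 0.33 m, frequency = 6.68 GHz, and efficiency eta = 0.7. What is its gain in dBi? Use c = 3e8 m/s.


lambda = c/f = 3e8 / 6.68e+09 = 0.04491018 m
G = eta*(pi*D/lambda)^2 = 0.7*(pi*0.33/0.04491018)^2
G = 373.0234 (linear)
G = 10*log10(373.0234) = 25.7174 dBi

25.7174 dBi


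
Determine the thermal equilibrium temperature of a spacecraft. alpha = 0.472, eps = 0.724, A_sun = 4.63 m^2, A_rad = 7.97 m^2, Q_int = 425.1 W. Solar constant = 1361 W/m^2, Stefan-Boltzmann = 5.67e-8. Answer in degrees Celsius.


Numerator = alpha*S*A_sun + Q_int = 0.472*1361*4.63 + 425.1 = 3399.3750 W
Denominator = eps*sigma*A_rad = 0.724*5.67e-8*7.97 = 3.2717488e-07 W/K^4
T^4 = 1.0390086e+10 K^4
T = 319.2676 K = 46.1176 C

46.1176 degrees Celsius


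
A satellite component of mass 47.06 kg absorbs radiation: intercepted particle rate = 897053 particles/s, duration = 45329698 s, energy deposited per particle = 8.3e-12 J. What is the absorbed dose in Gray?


Total energy deposited = rate * time * E_per
  = 897053 * 45329698 * 8.3e-12 = 337.5041 J
Dose = E_total / mass = 337.5041 / 47.06
Dose = 7.1718 Gy

7.1718 Gy


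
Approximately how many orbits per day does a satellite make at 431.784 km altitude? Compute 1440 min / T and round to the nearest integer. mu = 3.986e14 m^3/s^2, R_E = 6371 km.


r = 6.802784e+06 m
T = 2*pi*sqrt(r^3/mu) = 5583.9464 s = 93.0658 min
revs/day = 1440 / 93.0658 = 15.4729
Rounded: 15 revolutions per day

15 revolutions per day


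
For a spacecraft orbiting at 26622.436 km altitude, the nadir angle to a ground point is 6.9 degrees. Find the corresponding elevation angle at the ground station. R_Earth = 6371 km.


r = R_E + alt = 32993.4360 km
Law of sines in the satellite / Earth-center / ground-point triangle:
  sin(nadir)/R_E = sin(90 + el)/r  =>  cos(el) = (r/R_E)*sin(nadir)
cos(el) = (32993.4360 / 6371.0000) * sin(6.9 deg) = 0.6221515
el = arccos(0.6221515) = 51.5266 deg
(Earth-central angle = 90 - nadir - el = 31.5734 deg)

51.5266 degrees


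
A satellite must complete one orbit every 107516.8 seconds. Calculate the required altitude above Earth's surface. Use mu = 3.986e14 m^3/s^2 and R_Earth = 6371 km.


T = 107516.8 s
r = (mu*T^2/(4*pi^2))^(1/3) = (3.986e14 * 107516.8^2 / (4*pi^2))^(1/3)
r = 4.887012e+07 m = 48870.1201 km
alt = r - R_E = 48870.1201 - 6371 = 42499.1201 km

42499.1201 km


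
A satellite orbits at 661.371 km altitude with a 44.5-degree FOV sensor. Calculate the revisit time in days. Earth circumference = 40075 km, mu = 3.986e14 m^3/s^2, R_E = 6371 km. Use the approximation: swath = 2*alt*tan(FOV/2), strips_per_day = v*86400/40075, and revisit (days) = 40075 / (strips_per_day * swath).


swath = 2*661.371*tan(0.3883358) = 541.1480 km
v = sqrt(mu/r) = 7528.6613 m/s = 7.5287 km/s
strips/day = v*86400/40075 = 7.5287*86400/40075 = 16.2315
coverage/day = strips * swath = 16.2315 * 541.1480 = 8783.6306 km
revisit = 40075 / 8783.6306 = 4.5625 days

4.5625 days


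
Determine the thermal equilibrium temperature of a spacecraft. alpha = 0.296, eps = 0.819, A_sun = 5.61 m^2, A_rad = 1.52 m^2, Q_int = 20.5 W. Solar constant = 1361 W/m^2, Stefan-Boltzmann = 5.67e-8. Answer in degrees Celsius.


Numerator = alpha*S*A_sun + Q_int = 0.296*1361*5.61 + 20.5 = 2280.5222 W
Denominator = eps*sigma*A_rad = 0.819*5.67e-8*1.52 = 7.0584696e-08 W/K^4
T^4 = 3.2309017e+10 K^4
T = 423.9659 K = 150.8159 C

150.8159 degrees Celsius


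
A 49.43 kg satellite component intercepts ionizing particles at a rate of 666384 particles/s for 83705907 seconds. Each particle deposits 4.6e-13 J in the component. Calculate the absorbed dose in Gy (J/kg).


Total energy deposited = rate * time * E_per
  = 666384 * 83705907 * 4.6e-13 = 25.6589 J
Dose = E_total / mass = 25.6589 / 49.43
Dose = 0.5190962 Gy

0.5191 Gy


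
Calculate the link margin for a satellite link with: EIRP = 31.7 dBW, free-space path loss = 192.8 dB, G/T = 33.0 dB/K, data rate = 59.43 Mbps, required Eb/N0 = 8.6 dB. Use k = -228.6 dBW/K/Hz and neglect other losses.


C/N0 = EIRP - FSPL + G/T - k = 31.7 - 192.8 + 33.0 - (-228.6)
C/N0 = 100.5000 dB-Hz
R_b = 59.43 Mbps = 5.943e+07 bps -> 10*log10(R_b) = 77.7401 dB-Hz
Eb/N0 = C/N0 - 10*log10(R_b) = 100.5000 - 77.7401 = 22.7599 dB
Margin = Eb/N0 - Eb/N0_req = 22.7599 - 8.6 = 14.1599 dB (link closes)

14.1599 dB


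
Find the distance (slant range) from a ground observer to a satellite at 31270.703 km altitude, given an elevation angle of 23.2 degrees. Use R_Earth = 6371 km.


h = 31270.703 km, el = 23.2 deg
d = -R_E*sin(el) + sqrt((R_E*sin(el))^2 + 2*R_E*h + h^2)
d = -6371.0000*sin(0.4049164) + sqrt((6371.0000*0.3939419)^2 + 2*6371.0000*31270.703 + 31270.703^2)
d = 34673.6236 km

34673.6236 km


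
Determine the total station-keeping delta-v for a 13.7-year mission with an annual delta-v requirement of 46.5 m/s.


dV = rate * years = 46.5 * 13.7
dV = 637.0500 m/s

637.0500 m/s


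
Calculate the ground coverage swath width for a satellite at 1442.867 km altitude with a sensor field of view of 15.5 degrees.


FOV = 15.5 deg = 0.270526 rad
swath = 2 * alt * tan(FOV/2) = 2 * 1442.867 * tan(0.135263)
swath = 2 * 1442.867 * 0.136094
swath = 392.7312 km

392.7312 km


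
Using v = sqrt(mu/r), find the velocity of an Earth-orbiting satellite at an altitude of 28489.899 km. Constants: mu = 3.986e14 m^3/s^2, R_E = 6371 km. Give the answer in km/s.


r = R_E + alt = 6371.0 + 28489.899 = 34860.8990 km = 3.4860899e+07 m
v = sqrt(mu/r) = sqrt(3.986e14 / 3.4860899e+07) = 3381.4219 m/s = 3.3814 km/s

3.3814 km/s


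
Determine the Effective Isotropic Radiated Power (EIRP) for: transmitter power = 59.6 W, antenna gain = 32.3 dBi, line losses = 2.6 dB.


Pt = 59.6 W = 17.7525 dBW
EIRP = Pt_dBW + Gt - losses = 17.7525 + 32.3 - 2.6 = 47.4525 dBW

47.4525 dBW


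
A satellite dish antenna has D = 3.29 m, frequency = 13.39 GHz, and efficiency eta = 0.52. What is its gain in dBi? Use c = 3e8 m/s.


lambda = c/f = 3e8 / 1.339e+10 = 0.02240478 m
G = eta*(pi*D/lambda)^2 = 0.52*(pi*3.29/0.02240478)^2
G = 110665.8259 (linear)
G = 10*log10(110665.8259) = 50.4401 dBi

50.4401 dBi


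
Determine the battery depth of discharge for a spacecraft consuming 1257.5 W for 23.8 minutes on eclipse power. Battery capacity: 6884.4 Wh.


E_used = P * t / 60 = 1257.5 * 23.8 / 60 = 498.8083 Wh
DOD = E_used / E_total * 100 = 498.8083 / 6884.4 * 100
DOD = 7.2455 %

7.2455 %


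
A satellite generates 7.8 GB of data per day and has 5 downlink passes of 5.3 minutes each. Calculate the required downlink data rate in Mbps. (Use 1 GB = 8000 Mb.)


total contact time = 5 * 5.3 * 60 = 1590.0000 s
data = 7.8 GB = 62400.0000 Mb
rate = 62400.0000 / 1590.0000 = 39.2453 Mbps

39.2453 Mbps


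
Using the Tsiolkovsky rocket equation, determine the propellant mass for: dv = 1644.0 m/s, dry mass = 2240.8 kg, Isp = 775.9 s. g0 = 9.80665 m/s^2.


ve = Isp * g0 = 775.9 * 9.80665 = 7608.979735 m/s
mass ratio = exp(dv/ve) = exp(1644.0/7608.979735) = 1.24117747
m_prop = m_dry * (mr - 1) = 2240.8 * (1.24117747 - 1)
m_prop = 540.4305 kg

540.4305 kg


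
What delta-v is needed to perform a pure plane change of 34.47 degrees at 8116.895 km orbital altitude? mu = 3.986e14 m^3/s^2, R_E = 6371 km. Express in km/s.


r = 14487.8950 km = 1.4487895e+07 m
V = sqrt(mu/r) = 5245.2477 m/s
di = 34.47 deg = 0.601615 rad
dV = 2*V*sin(di/2) = 2*5245.2477*sin(0.3008075)
dV = 3108.2451 m/s = 3.1082 km/s

3.1082 km/s


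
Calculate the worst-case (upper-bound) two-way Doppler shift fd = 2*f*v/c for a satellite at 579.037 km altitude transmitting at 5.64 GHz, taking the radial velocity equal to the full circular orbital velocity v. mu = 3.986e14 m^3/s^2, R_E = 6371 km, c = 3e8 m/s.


r = 6.950037e+06 m
v = sqrt(mu/r) = 7573.1244 m/s (worst-case radial velocity)
f = 5.64 GHz = 5.64e+09 Hz
fd = 2*f*v/c = 2*5.64e+09*7573.1244/3.0e+08
fd = 284749.4761 Hz

284749.4761 Hz


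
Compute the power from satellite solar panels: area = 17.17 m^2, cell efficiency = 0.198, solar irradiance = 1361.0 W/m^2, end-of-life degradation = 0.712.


P = area * eta * S * degradation
P = 17.17 * 0.198 * 1361.0 * 0.712
P = 3294.3793 W

3294.3793 W


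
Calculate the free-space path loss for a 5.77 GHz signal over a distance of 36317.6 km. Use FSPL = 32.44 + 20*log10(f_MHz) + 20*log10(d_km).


f = 5.77 GHz = 5770.0000 MHz
d = 36317.6 km
FSPL = 32.44 + 20*log10(5770.0000) + 20*log10(36317.6)
FSPL = 32.44 + 75.2235 + 91.2023
FSPL = 198.8659 dB

198.8659 dB


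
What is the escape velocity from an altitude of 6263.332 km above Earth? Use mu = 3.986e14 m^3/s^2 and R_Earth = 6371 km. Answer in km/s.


r = 6371.0 + 6263.332 = 12634.3320 km = 1.2634332e+07 m
v_esc = sqrt(2*mu/r) = sqrt(2*3.986e14 / 1.2634332e+07)
v_esc = 7943.4196 m/s = 7.9434 km/s

7.9434 km/s


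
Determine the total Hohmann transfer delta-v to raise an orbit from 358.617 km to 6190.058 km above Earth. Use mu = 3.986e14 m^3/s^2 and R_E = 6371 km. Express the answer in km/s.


r1 = 6729.6170 km = 6.729617e+06 m
r2 = 12561.0580 km = 1.2561058e+07 m
dv1 = sqrt(mu/r1)*(sqrt(2*r2/(r1+r2)) - 1) = 1086.5473 m/s
dv2 = sqrt(mu/r2)*(1 - sqrt(2*r1/(r1+r2))) = 927.8541 m/s
total dv = |dv1| + |dv2| = 1086.5473 + 927.8541 = 2014.4013 m/s = 2.0144 km/s

2.0144 km/s


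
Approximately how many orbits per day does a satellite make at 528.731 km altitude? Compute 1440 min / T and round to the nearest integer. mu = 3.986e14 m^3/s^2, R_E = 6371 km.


r = 6.899731e+06 m
T = 2*pi*sqrt(r^3/mu) = 5703.7366 s = 95.0623 min
revs/day = 1440 / 95.0623 = 15.1480
Rounded: 15 revolutions per day

15 revolutions per day


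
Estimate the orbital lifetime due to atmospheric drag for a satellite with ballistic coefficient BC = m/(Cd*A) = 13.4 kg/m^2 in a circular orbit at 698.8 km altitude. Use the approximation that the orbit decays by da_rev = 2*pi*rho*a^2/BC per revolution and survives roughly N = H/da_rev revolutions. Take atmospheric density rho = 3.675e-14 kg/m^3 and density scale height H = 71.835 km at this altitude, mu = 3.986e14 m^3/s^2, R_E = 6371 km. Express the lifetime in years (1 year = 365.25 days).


a = R_E + alt = 7069.8000 km = 7.0698e+06 m
da_rev = 2*pi*rho*a^2/BC = 2*pi*3.675e-14*(7.0698e+06)^2/13.4 = 0.861284575 m per revolution
N = H/da_rev = 71835.0000 m / 0.861284575 m = 83404.4891 revolutions
P = 2*pi*sqrt(a^3/mu) = 5915.9148 s
lifetime = N*P = 83404.4891 * 5915.9148 = 4.9341385e+08 s = 5710.8085 days
years = 5710.8085 / 365.25 = 15.6353 years

15.6353 years


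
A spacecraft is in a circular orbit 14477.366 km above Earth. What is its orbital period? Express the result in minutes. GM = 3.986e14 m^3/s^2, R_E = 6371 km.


r = 20848.3660 km = 2.0848366e+07 m
T = 2*pi*sqrt(r^3/mu) = 2*pi*sqrt(9.0618333e+21 / 3.986e14)
T = 29958.4441 s = 499.3074 min

499.3074 minutes


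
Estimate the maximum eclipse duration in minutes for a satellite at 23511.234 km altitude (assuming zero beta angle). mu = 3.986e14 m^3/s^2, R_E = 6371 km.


r = 29882.2340 km
T = 856.8002 min
Eclipse fraction = arcsin(R_E/r)/pi = arcsin(6371.0000/29882.2340)/pi
= arcsin(0.2132036)/pi = 0.06838977
Eclipse duration = 0.06838977 * 856.8002 = 58.5964 min

58.5964 minutes


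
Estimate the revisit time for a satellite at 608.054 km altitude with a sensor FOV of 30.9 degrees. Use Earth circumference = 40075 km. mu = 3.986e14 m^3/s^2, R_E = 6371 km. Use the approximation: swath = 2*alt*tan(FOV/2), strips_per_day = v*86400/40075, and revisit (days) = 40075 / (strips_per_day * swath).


swath = 2*608.054*tan(0.2696534) = 336.1140 km
v = sqrt(mu/r) = 7557.3645 m/s = 7.5574 km/s
strips/day = v*86400/40075 = 7.5574*86400/40075 = 16.2934
coverage/day = strips * swath = 16.2934 * 336.1140 = 5476.4254 km
revisit = 40075 / 5476.4254 = 7.3177 days

7.3177 days


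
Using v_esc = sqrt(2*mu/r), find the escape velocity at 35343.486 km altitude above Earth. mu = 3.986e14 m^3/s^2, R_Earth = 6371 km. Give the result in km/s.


r = 6371.0 + 35343.486 = 41714.4860 km = 4.1714486e+07 m
v_esc = sqrt(2*mu/r) = sqrt(2*3.986e14 / 4.1714486e+07)
v_esc = 4371.5978 m/s = 4.3716 km/s

4.3716 km/s


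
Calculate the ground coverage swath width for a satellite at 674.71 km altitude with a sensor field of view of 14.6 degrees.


FOV = 14.6 deg = 0.2548181 rad
swath = 2 * alt * tan(FOV/2) = 2 * 674.71 * tan(0.127409)
swath = 2 * 674.71 * 0.128103
swath = 172.8647 km

172.8647 km


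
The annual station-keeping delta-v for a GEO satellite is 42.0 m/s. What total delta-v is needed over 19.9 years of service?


dV = rate * years = 42.0 * 19.9
dV = 835.8000 m/s

835.8000 m/s


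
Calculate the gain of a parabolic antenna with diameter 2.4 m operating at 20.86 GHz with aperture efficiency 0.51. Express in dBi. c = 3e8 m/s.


lambda = c/f = 3e8 / 2.086e+10 = 0.01438159 m
G = eta*(pi*D/lambda)^2 = 0.51*(pi*2.4/0.01438159)^2
G = 140177.5624 (linear)
G = 10*log10(140177.5624) = 51.4668 dBi

51.4668 dBi


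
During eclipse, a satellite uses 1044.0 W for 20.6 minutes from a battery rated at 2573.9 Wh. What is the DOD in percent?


E_used = P * t / 60 = 1044.0 * 20.6 / 60 = 358.4400 Wh
DOD = E_used / E_total * 100 = 358.4400 / 2573.9 * 100
DOD = 13.9259 %

13.9259 %


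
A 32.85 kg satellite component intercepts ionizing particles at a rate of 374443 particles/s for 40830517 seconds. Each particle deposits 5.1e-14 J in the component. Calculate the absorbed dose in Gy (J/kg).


Total energy deposited = rate * time * E_per
  = 374443 * 40830517 * 5.1e-14 = 0.7797238 J
Dose = E_total / mass = 0.7797238 / 32.85
Dose = 0.02373588 Gy

0.0237 Gy


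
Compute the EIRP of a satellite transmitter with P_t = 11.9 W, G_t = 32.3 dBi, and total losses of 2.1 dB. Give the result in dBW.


Pt = 11.9 W = 10.7555 dBW
EIRP = Pt_dBW + Gt - losses = 10.7555 + 32.3 - 2.1 = 40.9555 dBW

40.9555 dBW


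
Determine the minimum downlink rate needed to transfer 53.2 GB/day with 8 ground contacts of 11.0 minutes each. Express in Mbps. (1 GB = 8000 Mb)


total contact time = 8 * 11.0 * 60 = 5280.0000 s
data = 53.2 GB = 425600.0000 Mb
rate = 425600.0000 / 5280.0000 = 80.6061 Mbps

80.6061 Mbps


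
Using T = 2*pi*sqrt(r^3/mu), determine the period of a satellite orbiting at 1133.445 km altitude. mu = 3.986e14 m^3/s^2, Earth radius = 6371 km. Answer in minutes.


r = 7504.4450 km = 7.504445e+06 m
T = 2*pi*sqrt(r^3/mu) = 2*pi*sqrt(4.2262554e+20 / 3.986e14)
T = 6469.7737 s = 107.8296 min

107.8296 minutes


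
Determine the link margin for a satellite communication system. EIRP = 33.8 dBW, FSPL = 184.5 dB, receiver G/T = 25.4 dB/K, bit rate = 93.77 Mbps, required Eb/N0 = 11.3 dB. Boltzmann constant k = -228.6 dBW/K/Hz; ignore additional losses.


C/N0 = EIRP - FSPL + G/T - k = 33.8 - 184.5 + 25.4 - (-228.6)
C/N0 = 103.3000 dB-Hz
R_b = 93.77 Mbps = 9.377e+07 bps -> 10*log10(R_b) = 79.7206 dB-Hz
Eb/N0 = C/N0 - 10*log10(R_b) = 103.3000 - 79.7206 = 23.5794 dB
Margin = Eb/N0 - Eb/N0_req = 23.5794 - 11.3 = 12.2794 dB (link closes)

12.2794 dB


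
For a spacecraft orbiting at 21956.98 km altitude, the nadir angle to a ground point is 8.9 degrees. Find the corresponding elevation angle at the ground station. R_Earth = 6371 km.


r = R_E + alt = 28327.9800 km
Law of sines in the satellite / Earth-center / ground-point triangle:
  sin(nadir)/R_E = sin(90 + el)/r  =>  cos(el) = (r/R_E)*sin(nadir)
cos(el) = (28327.9800 / 6371.0000) * sin(8.9 deg) = 0.6879034
el = arccos(0.6879034) = 46.5356 deg
(Earth-central angle = 90 - nadir - el = 34.5644 deg)

46.5356 degrees


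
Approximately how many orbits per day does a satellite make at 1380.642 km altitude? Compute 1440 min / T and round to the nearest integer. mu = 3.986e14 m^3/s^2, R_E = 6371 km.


r = 7.751642e+06 m
T = 2*pi*sqrt(r^3/mu) = 6792.0642 s = 113.2011 min
revs/day = 1440 / 113.2011 = 12.7207
Rounded: 13 revolutions per day

13 revolutions per day


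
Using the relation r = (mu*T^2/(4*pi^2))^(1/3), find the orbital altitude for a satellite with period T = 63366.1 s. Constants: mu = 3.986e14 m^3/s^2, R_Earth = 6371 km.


T = 63366.1 s
r = (mu*T^2/(4*pi^2))^(1/3) = (3.986e14 * 63366.1^2 / (4*pi^2))^(1/3)
r = 3.4352934e+07 m = 34352.9342 km
alt = r - R_E = 34352.9342 - 6371 = 27981.9342 km

27981.9342 km
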